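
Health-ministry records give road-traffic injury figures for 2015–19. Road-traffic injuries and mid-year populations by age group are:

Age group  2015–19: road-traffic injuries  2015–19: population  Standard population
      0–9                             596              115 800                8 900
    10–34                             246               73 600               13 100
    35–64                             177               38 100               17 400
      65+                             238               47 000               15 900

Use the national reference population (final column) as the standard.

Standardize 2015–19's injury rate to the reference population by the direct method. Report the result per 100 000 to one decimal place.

453.8

Age-specific rates per 100 000 for 2015–19: 514.68, 334.24, 464.57, 506.38.
Standard total = 55 300; weights = 0.1609, 0.2369, 0.3146, 0.2875.
Standardized rate: 0.1609×514.68 + 0.2369×334.24 + 0.3146×464.57 + 0.2875×506.38 = 453.7820 per 100 000.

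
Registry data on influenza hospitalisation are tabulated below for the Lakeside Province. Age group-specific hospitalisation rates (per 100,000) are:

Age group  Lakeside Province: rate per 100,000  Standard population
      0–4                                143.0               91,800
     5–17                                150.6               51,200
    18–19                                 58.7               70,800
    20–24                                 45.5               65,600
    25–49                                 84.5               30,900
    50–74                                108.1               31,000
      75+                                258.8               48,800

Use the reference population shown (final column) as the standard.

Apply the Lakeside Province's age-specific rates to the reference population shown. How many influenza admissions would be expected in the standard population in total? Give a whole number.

Expected influenza admissions = Σ (standard pop × age-specific rate ÷ 100,000)
= 91,800×143.0/100,000 + 51,200×150.6/100,000 + 70,800×58.7/100,000 + 65,600×45.5/100,000 + 30,900×84.5/100,000 + 31,000×108.1/100,000 + 48,800×258.8/100,000
= 131.27 + 77.11 + 41.56 + 29.85 + 26.11 + 33.51 + 126.29 = 465.70.

466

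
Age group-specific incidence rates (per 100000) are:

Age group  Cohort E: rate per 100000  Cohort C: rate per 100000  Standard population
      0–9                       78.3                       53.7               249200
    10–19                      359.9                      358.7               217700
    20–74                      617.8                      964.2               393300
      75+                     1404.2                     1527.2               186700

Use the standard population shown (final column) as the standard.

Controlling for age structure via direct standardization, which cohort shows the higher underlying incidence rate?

Cohort C

Standard total = 1046900; weights = 0.2380, 0.2079, 0.3757, 0.1783.
Cohort E: 0.2380×78.3 + 0.2079×359.9 + 0.3757×617.8 + 0.1783×1404.2 = 575.9934 per 100000.
Cohort C: 0.2380×53.7 + 0.2079×358.7 + 0.3757×964.2 + 0.1783×1527.2 = 721.9592 per 100000.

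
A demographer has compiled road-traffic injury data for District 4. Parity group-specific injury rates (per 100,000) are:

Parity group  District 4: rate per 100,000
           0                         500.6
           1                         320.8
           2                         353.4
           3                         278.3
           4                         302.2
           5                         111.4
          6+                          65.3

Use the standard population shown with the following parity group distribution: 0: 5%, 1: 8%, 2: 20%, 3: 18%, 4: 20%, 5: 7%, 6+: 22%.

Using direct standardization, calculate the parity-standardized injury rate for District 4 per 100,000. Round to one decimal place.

254.1

Standard weights: 0.05, 0.08, 0.20, 0.18, 0.20, 0.07, 0.22.
Standardized rate: 0.0500×500.6 + 0.0800×320.8 + 0.2000×353.4 + 0.1800×278.3 + 0.2000×302.2 + 0.0700×111.4 + 0.2200×65.3 = 254.0720 per 100,000.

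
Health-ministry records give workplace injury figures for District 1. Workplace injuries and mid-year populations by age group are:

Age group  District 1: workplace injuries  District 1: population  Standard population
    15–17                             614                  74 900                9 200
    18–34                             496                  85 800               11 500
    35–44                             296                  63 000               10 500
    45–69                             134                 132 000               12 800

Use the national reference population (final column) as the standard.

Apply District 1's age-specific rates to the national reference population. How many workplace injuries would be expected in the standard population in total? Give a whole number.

Age-specific rates per 10 000 for District 1: 81.98, 57.81, 46.98, 10.15.
Expected workplace injuries = Σ (standard pop × age-specific rate ÷ 10 000)
= 9 200×81.98/10 000 + 11 500×57.81/10 000 + 10 500×46.98/10 000 + 12 800×10.15/10 000
= 75.42 + 66.48 + 49.33 + 12.99 = 204.23.

204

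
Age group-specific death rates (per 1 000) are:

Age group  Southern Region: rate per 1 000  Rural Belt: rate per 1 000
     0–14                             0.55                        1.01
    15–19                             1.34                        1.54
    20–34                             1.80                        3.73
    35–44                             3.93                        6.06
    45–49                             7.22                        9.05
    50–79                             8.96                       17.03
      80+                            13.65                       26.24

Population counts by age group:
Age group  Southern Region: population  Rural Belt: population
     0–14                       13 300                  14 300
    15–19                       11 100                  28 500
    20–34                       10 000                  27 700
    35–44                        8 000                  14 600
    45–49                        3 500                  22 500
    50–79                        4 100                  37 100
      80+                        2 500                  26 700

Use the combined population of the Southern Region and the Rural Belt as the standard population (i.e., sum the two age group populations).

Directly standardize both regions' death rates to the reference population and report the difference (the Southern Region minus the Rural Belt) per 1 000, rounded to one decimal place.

Combined standard total = 223 900; weights = 0.1233, 0.1769, 0.1684, 0.1009, 0.1161, 0.1840, 0.1304.
The Southern Region: 0.1233×0.55 + 0.1769×1.34 + 0.1684×1.80 + 0.1009×3.93 + 0.1161×7.22 + 0.1840×8.96 + 0.1304×13.65 = 5.2719 per 1 000.
The Rural Belt: 0.1233×1.01 + 0.1769×1.54 + 0.1684×3.73 + 0.1009×6.06 + 0.1161×9.05 + 0.1840×17.03 + 0.1304×26.24 = 9.2433 per 1 000.
Difference = 5.2719 − 9.2433 = -3.9714.

-4.0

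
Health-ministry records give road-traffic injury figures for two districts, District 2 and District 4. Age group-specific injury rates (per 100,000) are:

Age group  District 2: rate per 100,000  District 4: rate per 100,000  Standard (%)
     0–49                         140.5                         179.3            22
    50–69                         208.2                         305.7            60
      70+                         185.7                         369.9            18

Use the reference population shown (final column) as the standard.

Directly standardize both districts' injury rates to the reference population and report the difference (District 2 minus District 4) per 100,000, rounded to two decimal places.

Standard weights: 0.22, 0.60, 0.18.
District 2: 0.2200×140.5 + 0.6000×208.2 + 0.1800×185.7 = 189.2560 per 100,000.
District 4: 0.2200×179.3 + 0.6000×305.7 + 0.1800×369.9 = 289.4480 per 100,000.
Difference = 189.2560 − 289.4480 = -100.1920.

-100.19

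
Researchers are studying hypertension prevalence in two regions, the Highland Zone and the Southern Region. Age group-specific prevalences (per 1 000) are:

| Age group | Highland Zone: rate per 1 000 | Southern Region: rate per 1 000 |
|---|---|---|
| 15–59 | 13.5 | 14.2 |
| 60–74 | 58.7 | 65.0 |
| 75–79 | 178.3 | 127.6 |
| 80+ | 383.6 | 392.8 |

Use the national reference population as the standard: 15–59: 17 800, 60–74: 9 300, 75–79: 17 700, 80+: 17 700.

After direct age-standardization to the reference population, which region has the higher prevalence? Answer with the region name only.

Highland Zone

Standard total = 62 500; weights = 0.2848, 0.1488, 0.2832, 0.2832.
The Highland Zone: 0.2848×13.5 + 0.1488×58.7 + 0.2832×178.3 + 0.2832×383.6 = 171.7094 per 1 000.
The Southern Region: 0.2848×14.2 + 0.1488×65.0 + 0.2832×127.6 + 0.2832×392.8 = 161.0934 per 1 000.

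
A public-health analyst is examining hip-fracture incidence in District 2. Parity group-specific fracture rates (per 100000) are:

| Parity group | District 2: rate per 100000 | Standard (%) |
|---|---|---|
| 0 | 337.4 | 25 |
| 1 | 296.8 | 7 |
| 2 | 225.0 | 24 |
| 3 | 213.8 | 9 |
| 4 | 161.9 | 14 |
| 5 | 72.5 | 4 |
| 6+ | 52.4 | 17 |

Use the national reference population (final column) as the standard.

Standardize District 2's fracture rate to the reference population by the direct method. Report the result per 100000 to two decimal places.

Standard weights: 0.25, 0.07, 0.24, 0.09, 0.14, 0.04, 0.17.
Standardized rate: 0.2500×337.4 + 0.0700×296.8 + 0.2400×225.0 + 0.0900×213.8 + 0.1400×161.9 + 0.0400×72.5 + 0.1700×52.4 = 212.8420 per 100000.

212.84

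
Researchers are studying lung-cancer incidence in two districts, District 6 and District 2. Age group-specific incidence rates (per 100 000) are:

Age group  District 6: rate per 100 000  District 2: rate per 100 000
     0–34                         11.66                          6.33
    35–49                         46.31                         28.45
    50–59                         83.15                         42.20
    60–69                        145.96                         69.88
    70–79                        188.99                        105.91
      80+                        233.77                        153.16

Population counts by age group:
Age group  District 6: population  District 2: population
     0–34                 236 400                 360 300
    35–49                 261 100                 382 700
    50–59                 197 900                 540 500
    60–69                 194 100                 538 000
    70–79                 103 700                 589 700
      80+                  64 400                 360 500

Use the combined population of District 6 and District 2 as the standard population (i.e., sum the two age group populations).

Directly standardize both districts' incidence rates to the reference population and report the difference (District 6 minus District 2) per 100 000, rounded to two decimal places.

50.26

Combined standard total = 3 829 300; weights = 0.1558, 0.1681, 0.1928, 0.1912, 0.1811, 0.1110.
District 6: 0.1558×11.66 + 0.1681×46.31 + 0.1928×83.15 + 0.1912×145.96 + 0.1811×188.99 + 0.1110×233.77 = 113.7027 per 100 000.
District 2: 0.1558×6.33 + 0.1681×28.45 + 0.1928×42.20 + 0.1912×69.88 + 0.1811×105.91 + 0.1110×153.16 = 63.4394 per 100 000.
Difference = 113.7027 − 63.4394 = 50.2633.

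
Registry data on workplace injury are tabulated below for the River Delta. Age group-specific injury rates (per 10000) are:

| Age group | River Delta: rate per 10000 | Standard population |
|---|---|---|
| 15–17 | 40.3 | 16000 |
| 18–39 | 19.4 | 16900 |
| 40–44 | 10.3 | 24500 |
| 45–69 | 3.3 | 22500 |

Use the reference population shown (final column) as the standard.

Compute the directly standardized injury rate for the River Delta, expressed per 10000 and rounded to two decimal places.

Standard total = 79900; weights = 0.2003, 0.2115, 0.3066, 0.2816.
Standardized rate: 0.2003×40.3 + 0.2115×19.4 + 0.3066×10.3 + 0.2816×3.3 = 16.2611 per 10000.

16.26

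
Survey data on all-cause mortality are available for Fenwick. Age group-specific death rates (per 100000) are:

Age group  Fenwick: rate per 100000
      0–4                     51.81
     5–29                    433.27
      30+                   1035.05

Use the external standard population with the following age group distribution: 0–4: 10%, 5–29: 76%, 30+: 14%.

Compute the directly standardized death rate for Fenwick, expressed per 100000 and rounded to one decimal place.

Standard weights: 0.10, 0.76, 0.14.
Standardized rate: 0.1000×51.81 + 0.7600×433.27 + 0.1400×1035.05 = 479.3732 per 100000.

479.4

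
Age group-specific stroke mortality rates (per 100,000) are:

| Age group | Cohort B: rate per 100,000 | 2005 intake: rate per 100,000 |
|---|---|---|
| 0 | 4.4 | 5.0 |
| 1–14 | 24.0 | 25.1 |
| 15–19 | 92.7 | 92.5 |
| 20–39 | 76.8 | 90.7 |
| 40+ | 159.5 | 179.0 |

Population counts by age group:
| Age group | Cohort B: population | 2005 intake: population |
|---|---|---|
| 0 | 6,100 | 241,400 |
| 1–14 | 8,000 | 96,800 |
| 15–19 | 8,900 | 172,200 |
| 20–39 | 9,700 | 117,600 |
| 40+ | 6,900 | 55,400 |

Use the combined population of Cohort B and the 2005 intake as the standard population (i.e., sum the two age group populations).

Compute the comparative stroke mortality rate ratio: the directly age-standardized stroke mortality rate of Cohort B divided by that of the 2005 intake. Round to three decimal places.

0.926

Combined standard total = 723,000; weights = 0.3423, 0.1450, 0.2505, 0.1761, 0.0862.
Cohort B: 0.3423×4.4 + 0.1450×24.0 + 0.2505×92.7 + 0.1761×76.8 + 0.0862×159.5 = 55.4712 per 100,000.
The 2005 intake: 0.3423×5.0 + 0.1450×25.1 + 0.2505×92.5 + 0.1761×90.7 + 0.0862×179.0 = 59.9136 per 100,000.
Ratio = 55.4712 ÷ 59.9136 = 0.92585.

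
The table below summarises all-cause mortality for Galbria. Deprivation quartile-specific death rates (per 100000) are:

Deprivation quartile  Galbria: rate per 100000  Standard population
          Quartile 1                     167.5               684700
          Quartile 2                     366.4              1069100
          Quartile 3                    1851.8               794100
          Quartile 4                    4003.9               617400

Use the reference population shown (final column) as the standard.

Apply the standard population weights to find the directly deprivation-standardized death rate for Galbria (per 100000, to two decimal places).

Standard total = 3165300; weights = 0.2163, 0.3378, 0.2509, 0.1951.
Standardized rate: 0.2163×167.5 + 0.3378×366.4 + 0.2509×1851.8 + 0.1951×4003.9 = 1405.5311 per 100000.

1405.53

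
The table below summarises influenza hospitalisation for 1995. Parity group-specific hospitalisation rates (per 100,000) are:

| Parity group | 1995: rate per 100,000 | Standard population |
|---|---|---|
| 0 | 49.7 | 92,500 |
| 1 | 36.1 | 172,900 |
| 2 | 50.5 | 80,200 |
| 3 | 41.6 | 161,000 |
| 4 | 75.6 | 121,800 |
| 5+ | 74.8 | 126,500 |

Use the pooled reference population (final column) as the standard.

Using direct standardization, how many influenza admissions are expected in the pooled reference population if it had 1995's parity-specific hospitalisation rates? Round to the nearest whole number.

403

Expected influenza admissions = Σ (standard pop × parity-specific rate ÷ 100,000)
= 92,500×49.7/100,000 + 172,900×36.1/100,000 + 80,200×50.5/100,000 + 161,000×41.6/100,000 + 121,800×75.6/100,000 + 126,500×74.8/100,000
= 45.97 + 62.42 + 40.50 + 66.98 + 92.08 + 94.62 = 402.57.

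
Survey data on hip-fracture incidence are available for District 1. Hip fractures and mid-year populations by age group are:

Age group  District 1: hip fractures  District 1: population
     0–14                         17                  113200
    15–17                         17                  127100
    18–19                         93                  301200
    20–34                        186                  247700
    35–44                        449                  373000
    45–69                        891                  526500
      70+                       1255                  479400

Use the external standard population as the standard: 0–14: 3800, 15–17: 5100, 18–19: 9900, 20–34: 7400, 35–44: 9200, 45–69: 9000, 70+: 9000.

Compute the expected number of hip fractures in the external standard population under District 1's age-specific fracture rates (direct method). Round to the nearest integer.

60

Age-specific rates per 100000 for District 1: 15.02, 13.38, 30.88, 75.09, 120.38, 169.23, 261.79.
Expected hip fractures = Σ (standard pop × age-specific rate ÷ 100000)
= 3800×15.02/100000 + 5100×13.38/100000 + 9900×30.88/100000 + 7400×75.09/100000 + 9200×120.38/100000 + 9000×169.23/100000 + 9000×261.79/100000
= 0.57 + 0.68 + 3.06 + 5.56 + 11.07 + 15.23 + 23.56 = 59.73.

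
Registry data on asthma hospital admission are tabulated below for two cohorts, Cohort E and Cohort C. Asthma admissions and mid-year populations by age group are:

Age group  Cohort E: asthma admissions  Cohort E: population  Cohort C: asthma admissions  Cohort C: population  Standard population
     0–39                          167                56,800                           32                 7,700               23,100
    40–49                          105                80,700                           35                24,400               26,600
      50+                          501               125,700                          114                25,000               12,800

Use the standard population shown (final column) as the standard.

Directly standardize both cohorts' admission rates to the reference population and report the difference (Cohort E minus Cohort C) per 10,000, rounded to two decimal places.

-6.24

Age-specific rates per 10,000 for Cohort E: 29.40, 13.01, 39.86.
For Cohort C: 41.56, 14.34, 45.60.
Standard total = 62,500; weights = 0.3696, 0.4256, 0.2048.
Cohort E: 0.3696×29.40 + 0.4256×13.01 + 0.2048×39.86 = 24.5670 per 10,000.
Cohort C: 0.3696×41.56 + 0.4256×14.34 + 0.2048×45.60 = 30.8038 per 10,000.
Difference = 24.5670 − 30.8038 = -6.2368.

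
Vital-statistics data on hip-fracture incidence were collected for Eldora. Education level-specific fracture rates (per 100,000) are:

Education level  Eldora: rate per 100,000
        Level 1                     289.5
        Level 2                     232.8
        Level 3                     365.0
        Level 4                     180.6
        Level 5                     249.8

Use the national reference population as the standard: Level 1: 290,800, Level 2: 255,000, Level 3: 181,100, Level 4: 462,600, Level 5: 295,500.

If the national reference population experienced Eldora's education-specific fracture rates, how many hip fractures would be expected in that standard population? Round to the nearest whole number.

Expected hip fractures = Σ (standard pop × education-specific rate ÷ 100,000)
= 290,800×289.5/100,000 + 255,000×232.8/100,000 + 181,100×365.0/100,000 + 462,600×180.6/100,000 + 295,500×249.8/100,000
= 841.87 + 593.64 + 661.01 + 835.46 + 738.16 = 3670.14.

3670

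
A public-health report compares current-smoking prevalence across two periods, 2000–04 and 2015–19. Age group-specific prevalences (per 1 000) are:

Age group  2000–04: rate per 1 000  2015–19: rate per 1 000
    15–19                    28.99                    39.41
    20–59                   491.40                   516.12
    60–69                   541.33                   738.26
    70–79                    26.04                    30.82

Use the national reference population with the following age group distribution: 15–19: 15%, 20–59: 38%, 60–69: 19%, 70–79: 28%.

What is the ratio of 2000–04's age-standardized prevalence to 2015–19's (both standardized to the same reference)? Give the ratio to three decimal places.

0.858

Standard weights: 0.15, 0.38, 0.19, 0.28.
2000–04: 0.1500×28.99 + 0.3800×491.40 + 0.1900×541.33 + 0.2800×26.04 = 301.2244 per 1 000.
2015–19: 0.1500×39.41 + 0.3800×516.12 + 0.1900×738.26 + 0.2800×30.82 = 350.9361 per 1 000.
Ratio = 301.2244 ÷ 350.9361 = 0.85835.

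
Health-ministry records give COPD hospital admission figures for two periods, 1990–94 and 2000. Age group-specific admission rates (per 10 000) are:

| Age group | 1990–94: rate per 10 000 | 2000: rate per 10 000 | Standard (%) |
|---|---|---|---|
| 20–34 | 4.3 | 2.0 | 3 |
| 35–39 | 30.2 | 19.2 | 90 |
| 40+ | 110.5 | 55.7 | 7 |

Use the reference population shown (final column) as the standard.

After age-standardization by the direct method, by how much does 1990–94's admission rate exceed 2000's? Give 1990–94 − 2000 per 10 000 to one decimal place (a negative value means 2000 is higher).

13.8

Standard weights: 0.03, 0.90, 0.07.
1990–94: 0.0300×4.3 + 0.9000×30.2 + 0.0700×110.5 = 35.0440 per 10 000.
2000: 0.0300×2.0 + 0.9000×19.2 + 0.0700×55.7 = 21.2390 per 10 000.
Difference = 35.0440 − 21.2390 = 13.8050.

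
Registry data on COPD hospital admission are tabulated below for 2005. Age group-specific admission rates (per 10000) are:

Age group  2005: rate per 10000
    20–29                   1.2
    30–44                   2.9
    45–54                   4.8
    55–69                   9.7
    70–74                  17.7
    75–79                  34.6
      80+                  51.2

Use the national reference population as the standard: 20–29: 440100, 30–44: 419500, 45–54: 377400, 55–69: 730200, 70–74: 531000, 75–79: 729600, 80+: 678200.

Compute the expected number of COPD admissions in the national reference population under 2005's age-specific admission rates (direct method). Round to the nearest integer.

8001

Expected COPD admissions = Σ (standard pop × age-specific rate ÷ 10000)
= 440100×1.2/10000 + 419500×2.9/10000 + 377400×4.8/10000 + 730200×9.7/10000 + 531000×17.7/10000 + 729600×34.6/10000 + 678200×51.2/10000
= 52.81 + 121.66 + 181.15 + 708.29 + 939.87 + 2524.42 + 3472.38 = 8000.58.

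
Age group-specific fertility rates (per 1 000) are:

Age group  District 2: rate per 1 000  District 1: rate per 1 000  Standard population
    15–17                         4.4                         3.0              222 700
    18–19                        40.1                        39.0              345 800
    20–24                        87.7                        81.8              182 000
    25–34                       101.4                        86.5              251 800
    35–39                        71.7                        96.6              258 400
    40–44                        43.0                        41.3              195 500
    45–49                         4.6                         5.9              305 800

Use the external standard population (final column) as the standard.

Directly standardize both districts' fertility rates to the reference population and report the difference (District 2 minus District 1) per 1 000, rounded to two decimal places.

-0.56

Standard total = 1 762 000; weights = 0.1264, 0.1963, 0.1033, 0.1429, 0.1467, 0.1110, 0.1736.
District 2: 0.1264×4.4 + 0.1963×40.1 + 0.1033×87.7 + 0.1429×101.4 + 0.1467×71.7 + 0.1110×43.0 + 0.1736×4.6 = 48.0595 per 1 000.
District 1: 0.1264×3.0 + 0.1963×39.0 + 0.1033×81.8 + 0.1429×86.5 + 0.1467×96.6 + 0.1110×41.3 + 0.1736×5.9 = 48.6166 per 1 000.
Difference = 48.0595 − 48.6166 = -0.5571.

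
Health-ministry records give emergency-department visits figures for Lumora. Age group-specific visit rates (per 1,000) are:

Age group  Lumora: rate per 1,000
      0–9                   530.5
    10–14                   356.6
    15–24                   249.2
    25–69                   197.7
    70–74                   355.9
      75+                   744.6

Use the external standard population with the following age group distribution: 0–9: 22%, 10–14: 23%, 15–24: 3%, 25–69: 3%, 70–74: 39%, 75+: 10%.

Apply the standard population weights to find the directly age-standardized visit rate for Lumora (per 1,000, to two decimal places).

Standard weights: 0.22, 0.23, 0.03, 0.03, 0.39, 0.10.
Standardized rate: 0.2200×530.5 + 0.2300×356.6 + 0.0300×249.2 + 0.0300×197.7 + 0.3900×355.9 + 0.1000×744.6 = 425.3960 per 1,000.

425.40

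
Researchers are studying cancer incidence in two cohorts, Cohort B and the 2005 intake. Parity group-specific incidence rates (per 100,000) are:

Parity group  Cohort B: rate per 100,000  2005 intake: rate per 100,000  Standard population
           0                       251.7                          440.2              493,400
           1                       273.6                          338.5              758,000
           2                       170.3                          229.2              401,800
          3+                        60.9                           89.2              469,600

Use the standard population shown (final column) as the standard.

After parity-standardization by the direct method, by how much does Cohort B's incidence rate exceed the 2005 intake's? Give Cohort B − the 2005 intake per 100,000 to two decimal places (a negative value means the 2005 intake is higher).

-84.40

Standard total = 2,122,800; weights = 0.2324, 0.3571, 0.1893, 0.2212.
Cohort B: 0.2324×251.7 + 0.3571×273.6 + 0.1893×170.3 + 0.2212×60.9 = 201.9044 per 100,000.
The 2005 intake: 0.2324×440.2 + 0.3571×338.5 + 0.1893×229.2 + 0.2212×89.2 = 286.3004 per 100,000.
Difference = 201.9044 − 286.3004 = -84.3960.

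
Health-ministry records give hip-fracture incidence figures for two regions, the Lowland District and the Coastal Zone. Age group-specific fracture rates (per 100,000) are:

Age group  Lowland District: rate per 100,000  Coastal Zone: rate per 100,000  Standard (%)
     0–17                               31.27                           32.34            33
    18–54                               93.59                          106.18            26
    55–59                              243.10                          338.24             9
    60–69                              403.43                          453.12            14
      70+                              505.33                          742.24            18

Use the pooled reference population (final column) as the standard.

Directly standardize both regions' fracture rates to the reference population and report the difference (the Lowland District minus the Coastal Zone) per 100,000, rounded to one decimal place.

Standard weights: 0.33, 0.26, 0.09, 0.14, 0.18.
The Lowland District: 0.3300×31.27 + 0.2600×93.59 + 0.0900×243.10 + 0.1400×403.43 + 0.1800×505.33 = 203.9711 per 100,000.
The Coastal Zone: 0.3300×32.34 + 0.2600×106.18 + 0.0900×338.24 + 0.1400×453.12 + 0.1800×742.24 = 265.7606 per 100,000.
Difference = 203.9711 − 265.7606 = -61.7895.

-61.8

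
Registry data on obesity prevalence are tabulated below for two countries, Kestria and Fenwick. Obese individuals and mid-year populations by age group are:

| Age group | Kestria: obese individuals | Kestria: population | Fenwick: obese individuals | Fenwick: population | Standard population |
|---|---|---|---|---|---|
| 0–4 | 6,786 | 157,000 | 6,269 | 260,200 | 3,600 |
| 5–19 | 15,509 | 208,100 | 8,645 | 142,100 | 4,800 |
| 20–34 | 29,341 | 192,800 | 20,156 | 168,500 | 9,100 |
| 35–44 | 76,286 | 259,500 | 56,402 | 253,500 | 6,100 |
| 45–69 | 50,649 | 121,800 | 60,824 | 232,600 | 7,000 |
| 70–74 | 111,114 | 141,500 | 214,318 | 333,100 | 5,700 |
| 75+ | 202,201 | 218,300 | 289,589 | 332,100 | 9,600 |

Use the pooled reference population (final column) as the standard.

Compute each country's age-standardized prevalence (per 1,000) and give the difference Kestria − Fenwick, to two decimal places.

71.39

Age-specific rates per 1,000 for Kestria: 43.223, 74.527, 152.184, 293.973, 415.837, 785.258, 926.253.
For Fenwick: 24.093, 60.837, 119.620, 222.493, 261.496, 643.404, 871.993.
Standard total = 45,900; weights = 0.0784, 0.1046, 0.1983, 0.1329, 0.1525, 0.1242, 0.2092.
Kestria: 0.0784×43.223 + 0.1046×74.527 + 0.1983×152.184 + 0.1329×293.973 + 0.1525×415.837 + 0.1242×785.258 + 0.2092×926.253 = 435.0827 per 1,000.
Fenwick: 0.0784×24.093 + 0.1046×60.837 + 0.1983×119.620 + 0.1329×222.493 + 0.1525×261.496 + 0.1242×643.404 + 0.2092×871.993 = 363.6933 per 1,000.
Difference = 435.0827 − 363.6933 = 71.3895.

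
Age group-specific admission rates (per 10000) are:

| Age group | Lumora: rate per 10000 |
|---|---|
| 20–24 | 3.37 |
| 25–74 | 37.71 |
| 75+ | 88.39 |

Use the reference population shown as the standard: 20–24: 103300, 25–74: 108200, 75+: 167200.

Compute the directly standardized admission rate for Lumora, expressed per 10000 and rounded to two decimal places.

Standard total = 378700; weights = 0.2728, 0.2857, 0.4415.
Standardized rate: 0.2728×3.37 + 0.2857×37.71 + 0.4415×88.39 = 50.7186 per 10000.

50.72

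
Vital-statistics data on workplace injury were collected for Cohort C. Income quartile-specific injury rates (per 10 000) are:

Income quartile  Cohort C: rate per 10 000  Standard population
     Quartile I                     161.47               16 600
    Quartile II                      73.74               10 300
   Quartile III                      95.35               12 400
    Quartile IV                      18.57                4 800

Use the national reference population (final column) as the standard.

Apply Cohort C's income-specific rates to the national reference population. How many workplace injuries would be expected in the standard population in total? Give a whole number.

471

Expected workplace injuries = Σ (standard pop × income-specific rate ÷ 10 000)
= 16 600×161.47/10 000 + 10 300×73.74/10 000 + 12 400×95.35/10 000 + 4 800×18.57/10 000
= 268.04 + 75.95 + 118.23 + 8.91 = 471.14.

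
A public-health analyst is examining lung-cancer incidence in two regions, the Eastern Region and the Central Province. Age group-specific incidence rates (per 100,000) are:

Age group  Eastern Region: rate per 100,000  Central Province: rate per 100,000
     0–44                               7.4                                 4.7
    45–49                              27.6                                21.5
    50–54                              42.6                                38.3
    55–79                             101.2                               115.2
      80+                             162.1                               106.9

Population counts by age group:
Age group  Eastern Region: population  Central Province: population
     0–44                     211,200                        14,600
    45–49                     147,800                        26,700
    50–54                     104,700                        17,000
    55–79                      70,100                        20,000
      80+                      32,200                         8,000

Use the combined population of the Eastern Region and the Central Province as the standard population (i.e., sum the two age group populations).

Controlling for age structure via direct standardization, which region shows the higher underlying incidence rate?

Combined standard total = 652,300; weights = 0.3462, 0.2675, 0.1866, 0.1381, 0.0616.
The Eastern Region: 0.3462×7.4 + 0.2675×27.6 + 0.1866×42.6 + 0.1381×101.2 + 0.0616×162.1 = 41.8612 per 100,000.
The Central Province: 0.3462×4.7 + 0.2675×21.5 + 0.1866×38.3 + 0.1381×115.2 + 0.0616×106.9 = 37.0244 per 100,000.
The crude rates (39.60 vs 51.60) would put the Central Province higher, but that reflects its age composition; once standardized to a common age structure, the Eastern Region has the higher underlying rate.

Eastern Region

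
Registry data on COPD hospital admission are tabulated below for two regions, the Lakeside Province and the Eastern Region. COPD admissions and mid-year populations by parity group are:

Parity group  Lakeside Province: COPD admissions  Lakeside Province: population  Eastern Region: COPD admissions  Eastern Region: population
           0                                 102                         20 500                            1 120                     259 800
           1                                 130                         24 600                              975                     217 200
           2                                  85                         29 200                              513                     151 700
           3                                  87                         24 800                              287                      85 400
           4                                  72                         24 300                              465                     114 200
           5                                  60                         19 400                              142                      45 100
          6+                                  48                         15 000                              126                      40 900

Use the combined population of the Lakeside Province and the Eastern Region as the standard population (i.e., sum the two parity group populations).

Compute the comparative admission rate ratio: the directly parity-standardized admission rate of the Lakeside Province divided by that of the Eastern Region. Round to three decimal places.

Parity-specific rates per 10 000 for the Lakeside Province: 49.76, 52.85, 29.11, 35.08, 29.63, 30.93, 32.00.
For the Eastern Region: 43.11, 44.89, 33.82, 33.61, 40.72, 31.49, 30.81.
Combined standard total = 1 072 100; weights = 0.2614, 0.2255, 0.1687, 0.1028, 0.1292, 0.0602, 0.0521.
The Lakeside Province: 0.2614×49.76 + 0.2255×52.85 + 0.1687×29.11 + 0.1028×35.08 + 0.1292×29.63 + 0.0602×30.93 + 0.0521×32.00 = 40.8020 per 10 000.
The Eastern Region: 0.2614×43.11 + 0.2255×44.89 + 0.1687×33.82 + 0.1028×33.61 + 0.1292×40.72 + 0.0602×31.49 + 0.0521×30.81 = 39.3166 per 10 000.
Ratio = 40.8020 ÷ 39.3166 = 1.03778.

1.038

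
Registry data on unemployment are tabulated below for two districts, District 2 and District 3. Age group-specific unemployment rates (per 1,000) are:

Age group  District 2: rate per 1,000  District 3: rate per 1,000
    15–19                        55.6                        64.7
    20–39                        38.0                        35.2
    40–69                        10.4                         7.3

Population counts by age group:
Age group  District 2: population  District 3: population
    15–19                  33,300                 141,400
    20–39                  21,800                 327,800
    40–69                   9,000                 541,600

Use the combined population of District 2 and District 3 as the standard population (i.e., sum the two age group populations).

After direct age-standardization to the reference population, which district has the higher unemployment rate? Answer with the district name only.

Combined standard total = 1,074,900; weights = 0.1625, 0.3252, 0.5122.
District 2: 0.1625×55.6 + 0.3252×38.0 + 0.5122×10.4 = 26.7228 per 1,000.
District 3: 0.1625×64.7 + 0.3252×35.2 + 0.5122×7.3 = 25.7032 per 1,000.

District 2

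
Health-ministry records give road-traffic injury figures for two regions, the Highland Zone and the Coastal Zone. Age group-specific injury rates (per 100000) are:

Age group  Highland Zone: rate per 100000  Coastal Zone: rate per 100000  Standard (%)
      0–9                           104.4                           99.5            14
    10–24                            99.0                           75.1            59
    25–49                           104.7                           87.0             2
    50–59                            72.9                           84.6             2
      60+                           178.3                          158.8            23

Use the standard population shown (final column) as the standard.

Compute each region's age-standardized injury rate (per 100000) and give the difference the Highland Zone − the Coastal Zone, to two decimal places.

19.39

Standard weights: 0.14, 0.59, 0.02, 0.02, 0.23.
The Highland Zone: 0.1400×104.4 + 0.5900×99.0 + 0.0200×104.7 + 0.0200×72.9 + 0.2300×178.3 = 117.5870 per 100000.
The Coastal Zone: 0.1400×99.5 + 0.5900×75.1 + 0.0200×87.0 + 0.0200×84.6 + 0.2300×158.8 = 98.1950 per 100000.
Difference = 117.5870 − 98.1950 = 19.3920.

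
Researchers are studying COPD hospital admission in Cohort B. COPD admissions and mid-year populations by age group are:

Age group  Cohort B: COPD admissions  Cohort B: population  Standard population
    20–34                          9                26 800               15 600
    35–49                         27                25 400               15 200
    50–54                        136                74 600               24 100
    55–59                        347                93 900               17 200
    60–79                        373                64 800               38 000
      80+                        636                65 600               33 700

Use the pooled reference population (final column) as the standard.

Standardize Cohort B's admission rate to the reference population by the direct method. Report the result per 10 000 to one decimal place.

Age-specific rates per 10 000 for Cohort B: 3.36, 10.63, 18.23, 36.95, 57.56, 96.95.
Standard total = 143 800; weights = 0.1085, 0.1057, 0.1676, 0.1196, 0.2643, 0.2344.
Standardized rate: 0.1085×3.36 + 0.1057×10.63 + 0.1676×18.23 + 0.1196×36.95 + 0.2643×57.56 + 0.2344×96.95 = 46.8952 per 10 000.

46.9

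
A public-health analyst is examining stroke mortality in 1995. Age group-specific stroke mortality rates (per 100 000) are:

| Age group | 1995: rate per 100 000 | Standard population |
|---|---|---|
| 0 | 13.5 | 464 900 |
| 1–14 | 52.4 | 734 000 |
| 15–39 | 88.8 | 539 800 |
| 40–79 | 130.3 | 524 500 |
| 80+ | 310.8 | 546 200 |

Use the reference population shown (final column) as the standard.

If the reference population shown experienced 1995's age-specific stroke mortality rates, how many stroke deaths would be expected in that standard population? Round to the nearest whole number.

3308

Expected stroke deaths = Σ (standard pop × age-specific rate ÷ 100 000)
= 464 900×13.5/100 000 + 734 000×52.4/100 000 + 539 800×88.8/100 000 + 524 500×130.3/100 000 + 546 200×310.8/100 000
= 62.76 + 384.62 + 479.34 + 683.42 + 1697.59 = 3307.73.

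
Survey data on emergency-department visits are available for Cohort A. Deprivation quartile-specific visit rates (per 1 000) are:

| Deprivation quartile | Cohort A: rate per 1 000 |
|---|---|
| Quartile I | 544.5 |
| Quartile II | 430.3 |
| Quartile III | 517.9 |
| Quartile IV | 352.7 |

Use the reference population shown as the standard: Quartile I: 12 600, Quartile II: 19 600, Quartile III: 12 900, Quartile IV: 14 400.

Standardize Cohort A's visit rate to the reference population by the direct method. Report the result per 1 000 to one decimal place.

454.7

Standard total = 59 500; weights = 0.2118, 0.3294, 0.2168, 0.2420.
Standardized rate: 0.2118×544.5 + 0.3294×430.3 + 0.2168×517.9 + 0.2420×352.7 = 454.6953 per 1 000.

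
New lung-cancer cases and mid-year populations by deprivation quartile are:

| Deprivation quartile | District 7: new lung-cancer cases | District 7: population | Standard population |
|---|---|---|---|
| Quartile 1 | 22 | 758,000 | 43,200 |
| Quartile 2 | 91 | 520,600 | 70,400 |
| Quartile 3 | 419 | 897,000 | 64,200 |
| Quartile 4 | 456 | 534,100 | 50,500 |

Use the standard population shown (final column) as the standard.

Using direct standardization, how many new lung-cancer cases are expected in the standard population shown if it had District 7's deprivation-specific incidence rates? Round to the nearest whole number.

87

Deprivation-specific rates per 100,000 for District 7: 2.90, 17.48, 46.71, 85.38.
Expected new lung-cancer cases = Σ (standard pop × deprivation-specific rate ÷ 100,000)
= 43,200×2.90/100,000 + 70,400×17.48/100,000 + 64,200×46.71/100,000 + 50,500×85.38/100,000
= 1.25 + 12.31 + 29.99 + 43.12 = 86.66.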